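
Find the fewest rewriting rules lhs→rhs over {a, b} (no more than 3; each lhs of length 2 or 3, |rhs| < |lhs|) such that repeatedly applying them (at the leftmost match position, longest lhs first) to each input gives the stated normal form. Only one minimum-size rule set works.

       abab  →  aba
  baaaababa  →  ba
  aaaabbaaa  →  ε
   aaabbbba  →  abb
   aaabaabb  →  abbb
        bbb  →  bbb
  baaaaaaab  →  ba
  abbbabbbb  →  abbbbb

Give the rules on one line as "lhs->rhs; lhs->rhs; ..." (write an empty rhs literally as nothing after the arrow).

aa->; bab->ba; bba->

  | abab => aba
  | baaaababa => baababa => bbaba => ba
  | aaaabbaaa => aabbaaa => bbaaa => aa => ε
  | aaabbbba => abbbba => abb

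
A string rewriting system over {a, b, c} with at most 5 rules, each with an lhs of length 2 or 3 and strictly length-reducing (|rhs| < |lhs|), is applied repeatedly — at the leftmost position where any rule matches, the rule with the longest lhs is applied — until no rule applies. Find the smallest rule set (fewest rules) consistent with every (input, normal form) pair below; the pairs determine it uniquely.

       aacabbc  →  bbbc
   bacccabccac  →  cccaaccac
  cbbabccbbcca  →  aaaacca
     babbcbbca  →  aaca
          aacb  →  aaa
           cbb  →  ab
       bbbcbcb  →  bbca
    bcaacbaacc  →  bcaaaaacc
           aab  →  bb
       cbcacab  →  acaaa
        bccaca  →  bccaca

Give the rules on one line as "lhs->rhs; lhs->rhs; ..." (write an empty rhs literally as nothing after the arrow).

  | aacabbc => aaaabc => aabbc => bbbc
  | bacccabccac => ccccabccac => cccaaccac
  | cbbabccbbcca => ababccbbcca => acbccbbcca => aaccbbcca => aacabcca => aaaacca
  | babbcbbca => cbbcbbca => abcbbca => ababca => acbca => aaca

aab->bb; ba->c; cab->aa; cb->a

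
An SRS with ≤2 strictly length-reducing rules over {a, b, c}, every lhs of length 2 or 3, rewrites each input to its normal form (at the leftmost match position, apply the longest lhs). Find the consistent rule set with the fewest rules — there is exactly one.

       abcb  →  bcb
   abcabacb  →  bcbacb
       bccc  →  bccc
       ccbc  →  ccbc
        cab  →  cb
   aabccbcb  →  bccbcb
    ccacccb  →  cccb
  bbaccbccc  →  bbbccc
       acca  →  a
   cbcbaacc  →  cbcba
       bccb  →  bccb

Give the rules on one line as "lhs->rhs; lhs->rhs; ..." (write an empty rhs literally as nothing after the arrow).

ab->b; acc->

  | abcb => bcb
  | abcabacb => bcabacb => bcbacb
  | bccc
  | ccbc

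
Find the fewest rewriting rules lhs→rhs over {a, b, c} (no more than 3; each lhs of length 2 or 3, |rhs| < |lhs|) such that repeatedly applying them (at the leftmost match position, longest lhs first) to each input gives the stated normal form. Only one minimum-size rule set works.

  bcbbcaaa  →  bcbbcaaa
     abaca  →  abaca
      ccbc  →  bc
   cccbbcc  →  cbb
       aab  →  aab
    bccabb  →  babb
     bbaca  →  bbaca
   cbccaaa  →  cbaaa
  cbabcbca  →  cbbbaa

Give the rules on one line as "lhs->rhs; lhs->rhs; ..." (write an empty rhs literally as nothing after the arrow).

  | bcbbcaaa
  | abaca
  | ccbc => bc
  | cccbbcc => cbbcc => cbb

abc->ba; cc->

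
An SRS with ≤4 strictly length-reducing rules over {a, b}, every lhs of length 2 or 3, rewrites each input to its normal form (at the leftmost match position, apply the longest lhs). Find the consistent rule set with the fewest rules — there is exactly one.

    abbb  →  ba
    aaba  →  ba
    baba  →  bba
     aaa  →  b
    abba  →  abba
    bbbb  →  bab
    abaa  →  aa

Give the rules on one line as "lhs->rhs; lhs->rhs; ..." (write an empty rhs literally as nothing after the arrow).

aaa->b; aba->ba; baa->aa; bbb->ba

  | abbb => aba => ba
  | aaba => aba => ba
  | baba => bba
  | aaa => b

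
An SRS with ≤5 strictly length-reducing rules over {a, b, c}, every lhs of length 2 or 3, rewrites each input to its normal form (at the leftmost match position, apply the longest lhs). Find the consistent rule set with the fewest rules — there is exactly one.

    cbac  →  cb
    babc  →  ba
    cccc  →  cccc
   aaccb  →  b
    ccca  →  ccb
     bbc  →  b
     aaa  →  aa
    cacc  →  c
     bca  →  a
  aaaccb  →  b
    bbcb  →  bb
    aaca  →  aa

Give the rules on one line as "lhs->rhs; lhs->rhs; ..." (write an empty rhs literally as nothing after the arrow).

  | cbac => cb
  | babc => ba
  | cccc
  | aaccb => acb => b

aaa->aa; ac->; bc->; ca->b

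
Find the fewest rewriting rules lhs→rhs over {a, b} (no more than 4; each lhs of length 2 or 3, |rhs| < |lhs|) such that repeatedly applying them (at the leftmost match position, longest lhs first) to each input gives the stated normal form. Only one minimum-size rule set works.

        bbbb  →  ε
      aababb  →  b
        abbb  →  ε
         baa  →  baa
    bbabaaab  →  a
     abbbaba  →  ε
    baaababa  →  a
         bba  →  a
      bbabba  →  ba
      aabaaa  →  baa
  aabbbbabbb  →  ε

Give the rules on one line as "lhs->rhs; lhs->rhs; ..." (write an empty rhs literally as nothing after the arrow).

ab->; aba->bb; bb->

  | bbbb => bb => ε
  | aababb => abbbb => bbb => b
  | abbb => bb => ε
  | baa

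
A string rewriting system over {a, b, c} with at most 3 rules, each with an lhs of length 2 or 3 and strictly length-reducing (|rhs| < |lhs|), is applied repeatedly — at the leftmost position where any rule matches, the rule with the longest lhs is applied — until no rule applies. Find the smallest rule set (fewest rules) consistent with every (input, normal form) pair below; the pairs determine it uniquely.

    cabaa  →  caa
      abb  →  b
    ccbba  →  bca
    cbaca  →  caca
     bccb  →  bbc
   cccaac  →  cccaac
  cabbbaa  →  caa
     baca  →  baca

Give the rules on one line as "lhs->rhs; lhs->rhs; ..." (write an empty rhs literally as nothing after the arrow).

ab->; cb->c; ccb->bc

  | cabaa => caa
  | abb => b
  | ccbba => bcba => bca
  | cbaca => caca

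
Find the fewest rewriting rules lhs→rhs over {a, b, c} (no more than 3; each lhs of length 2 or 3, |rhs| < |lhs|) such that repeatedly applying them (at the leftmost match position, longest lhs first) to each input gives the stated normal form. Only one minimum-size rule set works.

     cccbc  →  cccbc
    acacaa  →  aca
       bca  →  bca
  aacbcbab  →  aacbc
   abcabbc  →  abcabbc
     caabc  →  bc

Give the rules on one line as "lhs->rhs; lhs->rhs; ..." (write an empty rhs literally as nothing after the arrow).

bab->; caa->

  | cccbc
  | acacaa => aca
  | bca
  | aacbcbab => aacbc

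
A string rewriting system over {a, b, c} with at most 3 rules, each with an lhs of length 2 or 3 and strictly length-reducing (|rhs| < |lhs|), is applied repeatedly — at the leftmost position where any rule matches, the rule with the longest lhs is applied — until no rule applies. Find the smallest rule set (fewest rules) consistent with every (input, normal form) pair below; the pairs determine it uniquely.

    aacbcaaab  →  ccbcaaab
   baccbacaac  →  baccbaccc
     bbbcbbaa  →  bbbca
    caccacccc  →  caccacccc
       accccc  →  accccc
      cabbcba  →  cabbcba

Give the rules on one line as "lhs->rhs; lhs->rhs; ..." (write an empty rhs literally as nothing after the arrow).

  | aacbcaaab => ccbcaaab
  | baccbacaac => baccbaccc
  | bbbcbbaa => bbbca
  | caccacccc

aac->cc; bba->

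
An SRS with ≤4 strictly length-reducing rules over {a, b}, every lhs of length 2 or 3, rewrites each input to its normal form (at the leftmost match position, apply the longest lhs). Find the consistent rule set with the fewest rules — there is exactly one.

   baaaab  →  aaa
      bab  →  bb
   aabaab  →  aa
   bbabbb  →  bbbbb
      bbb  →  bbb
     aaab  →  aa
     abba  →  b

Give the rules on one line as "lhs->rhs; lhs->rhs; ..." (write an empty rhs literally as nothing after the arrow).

  | baaaab => aaaab => aaa
  | bab => bb
  | aabaab => aaab => aa
  | bbabbb => bbbbb

ab->; ba->b; baa->aa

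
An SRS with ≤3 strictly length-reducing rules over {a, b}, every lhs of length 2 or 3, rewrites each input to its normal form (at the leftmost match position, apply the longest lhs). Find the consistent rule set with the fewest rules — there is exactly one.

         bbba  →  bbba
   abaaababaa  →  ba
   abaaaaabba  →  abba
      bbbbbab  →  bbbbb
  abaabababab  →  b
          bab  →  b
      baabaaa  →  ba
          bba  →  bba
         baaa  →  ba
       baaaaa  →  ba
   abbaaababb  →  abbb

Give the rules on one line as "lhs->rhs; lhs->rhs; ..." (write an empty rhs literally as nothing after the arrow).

  | bbba
  | abaaababaa => aababaa => ababaa => baa => ba
  | abaaaaabba => aaaabba => aaabba => aabba => abba
  | bbbbbab => bbbbb

aa->a; aba->; bab->b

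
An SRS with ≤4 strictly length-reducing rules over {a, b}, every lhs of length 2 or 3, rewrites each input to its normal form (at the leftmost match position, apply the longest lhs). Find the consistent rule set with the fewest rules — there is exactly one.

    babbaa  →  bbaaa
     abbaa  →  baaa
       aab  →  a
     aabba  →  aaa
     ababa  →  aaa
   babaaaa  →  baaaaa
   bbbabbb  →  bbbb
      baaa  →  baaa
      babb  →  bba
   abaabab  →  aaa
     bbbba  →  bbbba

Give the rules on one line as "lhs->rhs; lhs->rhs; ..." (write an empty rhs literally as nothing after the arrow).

  | babbaa => bbaaa
  | abbaa => baaa
  | aab => a
  | aabba => abaa => aaa

ab->; aba->aa; abb->ba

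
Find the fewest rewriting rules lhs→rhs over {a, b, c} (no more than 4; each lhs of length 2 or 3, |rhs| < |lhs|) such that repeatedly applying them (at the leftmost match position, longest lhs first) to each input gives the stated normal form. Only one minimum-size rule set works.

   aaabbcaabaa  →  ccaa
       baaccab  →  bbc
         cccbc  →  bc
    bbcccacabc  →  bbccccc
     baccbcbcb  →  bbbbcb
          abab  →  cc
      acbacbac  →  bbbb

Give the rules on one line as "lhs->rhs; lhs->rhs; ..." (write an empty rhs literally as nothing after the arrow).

ab->c; ac->; bac->bb; cbc->bc

  | aaabbcaabaa => aacbcaabaa => abcaabaa => ccaabaa => ccacaa => ccaa
  | baaccab => bacab => bbab => bbc
  | cccbc => ccbc => cbc => bc
  | bbcccacabc => bbcccabc => bbccccc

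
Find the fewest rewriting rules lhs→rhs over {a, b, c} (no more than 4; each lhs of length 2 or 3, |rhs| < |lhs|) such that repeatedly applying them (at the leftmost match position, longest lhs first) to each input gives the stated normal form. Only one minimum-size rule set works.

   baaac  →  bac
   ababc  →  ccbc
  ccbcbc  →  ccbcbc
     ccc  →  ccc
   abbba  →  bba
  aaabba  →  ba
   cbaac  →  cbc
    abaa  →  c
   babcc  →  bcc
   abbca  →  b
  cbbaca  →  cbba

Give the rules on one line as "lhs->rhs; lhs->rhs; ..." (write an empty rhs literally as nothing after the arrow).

  | baaac => bac
  | ababc => ccbc
  | ccbcbc
  | ccc

aa->; ab->; aba->cc; ca->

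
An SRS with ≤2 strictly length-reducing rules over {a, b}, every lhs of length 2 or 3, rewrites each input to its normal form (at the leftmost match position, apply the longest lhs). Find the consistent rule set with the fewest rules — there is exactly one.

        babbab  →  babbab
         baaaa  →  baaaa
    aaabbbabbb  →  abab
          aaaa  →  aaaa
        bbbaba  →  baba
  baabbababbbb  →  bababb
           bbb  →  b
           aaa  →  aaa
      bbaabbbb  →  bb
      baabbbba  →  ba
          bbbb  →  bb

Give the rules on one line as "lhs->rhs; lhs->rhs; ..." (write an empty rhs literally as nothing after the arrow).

  | babbab
  | baaaa
  | aaabbbabbb => abbbabbb => ababbb => abab
  | aaaa

aab->b; bbb->b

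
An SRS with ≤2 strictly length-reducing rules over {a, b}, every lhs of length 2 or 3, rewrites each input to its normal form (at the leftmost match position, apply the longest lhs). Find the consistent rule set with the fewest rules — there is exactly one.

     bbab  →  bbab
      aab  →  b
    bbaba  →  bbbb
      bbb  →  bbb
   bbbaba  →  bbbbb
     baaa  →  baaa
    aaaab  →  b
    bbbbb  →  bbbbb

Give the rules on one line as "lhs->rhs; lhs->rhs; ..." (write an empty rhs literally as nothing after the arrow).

aab->b; aba->bb

  | bbab
  | aab => b
  | bbaba => bbbb
  | bbb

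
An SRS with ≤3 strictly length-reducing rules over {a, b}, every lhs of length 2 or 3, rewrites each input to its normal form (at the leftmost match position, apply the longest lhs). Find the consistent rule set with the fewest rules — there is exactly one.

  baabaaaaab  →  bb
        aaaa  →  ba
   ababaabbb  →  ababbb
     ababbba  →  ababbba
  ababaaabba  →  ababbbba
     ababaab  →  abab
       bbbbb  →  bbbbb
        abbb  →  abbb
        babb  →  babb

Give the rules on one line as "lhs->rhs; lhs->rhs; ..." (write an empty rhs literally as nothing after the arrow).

  | baabaaaaab => baaaaab => bbaab => bb
  | aaaa => ba
  | ababaabbb => ababbb
  | ababbba

aaa->b; aab->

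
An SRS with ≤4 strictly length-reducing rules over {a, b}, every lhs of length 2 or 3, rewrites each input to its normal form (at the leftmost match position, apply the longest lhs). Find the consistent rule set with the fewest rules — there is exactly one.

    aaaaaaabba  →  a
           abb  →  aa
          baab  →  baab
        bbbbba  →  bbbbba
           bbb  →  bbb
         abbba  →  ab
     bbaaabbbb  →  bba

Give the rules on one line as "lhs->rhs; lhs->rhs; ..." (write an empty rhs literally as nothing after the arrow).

  | aaaaaaabba => aaaaabba => aaabba => abba => aaa => a
  | abb => aa
  | baab
  | bbbbba

aaa->a; aba->b; abb->aa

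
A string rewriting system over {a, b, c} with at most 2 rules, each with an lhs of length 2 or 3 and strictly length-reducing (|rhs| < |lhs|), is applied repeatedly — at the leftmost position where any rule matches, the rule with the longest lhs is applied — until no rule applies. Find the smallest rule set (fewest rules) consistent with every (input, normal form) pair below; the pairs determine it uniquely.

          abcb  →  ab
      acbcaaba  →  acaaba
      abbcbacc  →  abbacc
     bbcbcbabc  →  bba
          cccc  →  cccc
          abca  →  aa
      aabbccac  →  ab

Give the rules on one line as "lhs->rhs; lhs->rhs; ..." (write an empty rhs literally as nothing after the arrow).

aac->b; bc->

  | abcb => ab
  | acbcaaba => acaaba
  | abbcbacc => abbacc
  | bbcbcbabc => bbcbabc => bbabc => bba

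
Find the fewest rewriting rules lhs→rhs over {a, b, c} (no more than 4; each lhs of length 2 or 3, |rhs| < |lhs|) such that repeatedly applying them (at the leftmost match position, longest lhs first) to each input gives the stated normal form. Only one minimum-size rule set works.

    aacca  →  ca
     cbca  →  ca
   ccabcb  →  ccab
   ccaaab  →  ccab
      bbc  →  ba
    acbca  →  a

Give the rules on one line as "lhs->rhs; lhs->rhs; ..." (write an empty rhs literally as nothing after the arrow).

  | aacca => acca => ca
  | cbca => caa => ca
  | ccabcb => ccaab => ccab
  | ccaaab => ccaab => ccab

aa->a; ac->; bc->a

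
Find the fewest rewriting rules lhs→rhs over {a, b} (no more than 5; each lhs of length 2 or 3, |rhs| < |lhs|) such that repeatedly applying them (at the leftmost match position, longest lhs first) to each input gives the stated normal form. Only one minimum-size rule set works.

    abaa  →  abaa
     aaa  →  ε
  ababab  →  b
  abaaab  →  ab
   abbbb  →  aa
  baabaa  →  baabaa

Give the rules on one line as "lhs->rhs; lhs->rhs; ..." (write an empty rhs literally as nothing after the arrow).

  | abaa
  | aaa => ε
  | ababab => aaab => b
  | abaaab => abb => ab

aaa->; bab->a; bb->b; bbb->ba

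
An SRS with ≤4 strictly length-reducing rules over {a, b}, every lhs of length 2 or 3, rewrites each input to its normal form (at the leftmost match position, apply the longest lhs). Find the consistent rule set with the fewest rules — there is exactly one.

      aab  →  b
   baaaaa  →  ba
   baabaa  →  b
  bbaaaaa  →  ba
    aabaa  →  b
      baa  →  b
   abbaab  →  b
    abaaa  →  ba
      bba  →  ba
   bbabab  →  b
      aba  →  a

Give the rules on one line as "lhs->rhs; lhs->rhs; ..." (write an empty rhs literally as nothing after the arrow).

aa->b; ab->; bb->b

  | aab => bb => b
  | baaaaa => bbaaa => baaa => bba => ba
  | baabaa => bbbaa => bbaa => baa => bb => b
  | bbaaaaa => baaaaa => bbaaa => baaa => bba => ba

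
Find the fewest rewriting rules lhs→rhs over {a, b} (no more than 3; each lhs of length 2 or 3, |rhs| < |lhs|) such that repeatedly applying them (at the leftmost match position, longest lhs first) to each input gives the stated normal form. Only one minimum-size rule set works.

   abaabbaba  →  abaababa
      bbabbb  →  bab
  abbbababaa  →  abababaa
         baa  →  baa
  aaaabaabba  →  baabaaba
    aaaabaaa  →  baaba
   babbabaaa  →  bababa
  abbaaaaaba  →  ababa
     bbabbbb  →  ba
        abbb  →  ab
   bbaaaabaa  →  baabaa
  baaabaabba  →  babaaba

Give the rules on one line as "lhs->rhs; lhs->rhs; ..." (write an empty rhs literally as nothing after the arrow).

aaa->ba; bb->; bba->ba

  | abaabbaba => abaababa
  | bbabbb => babbb => bab
  | abbbababaa => abababaa
  | baa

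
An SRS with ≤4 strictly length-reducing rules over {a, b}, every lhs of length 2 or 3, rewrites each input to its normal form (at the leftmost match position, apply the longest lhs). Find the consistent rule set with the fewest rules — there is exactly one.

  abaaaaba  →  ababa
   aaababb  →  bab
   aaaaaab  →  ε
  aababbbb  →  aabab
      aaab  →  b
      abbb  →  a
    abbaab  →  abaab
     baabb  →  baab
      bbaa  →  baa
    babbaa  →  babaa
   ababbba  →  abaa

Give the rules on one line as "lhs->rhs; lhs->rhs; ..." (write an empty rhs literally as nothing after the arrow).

  | abaaaaba => abbaba => ababa
  | aaababb => bbabb => babb => bab
  | aaaaaab => baaab => bbb => ε
  | aababbbb => aabab

aaa->b; bb->b; bbb->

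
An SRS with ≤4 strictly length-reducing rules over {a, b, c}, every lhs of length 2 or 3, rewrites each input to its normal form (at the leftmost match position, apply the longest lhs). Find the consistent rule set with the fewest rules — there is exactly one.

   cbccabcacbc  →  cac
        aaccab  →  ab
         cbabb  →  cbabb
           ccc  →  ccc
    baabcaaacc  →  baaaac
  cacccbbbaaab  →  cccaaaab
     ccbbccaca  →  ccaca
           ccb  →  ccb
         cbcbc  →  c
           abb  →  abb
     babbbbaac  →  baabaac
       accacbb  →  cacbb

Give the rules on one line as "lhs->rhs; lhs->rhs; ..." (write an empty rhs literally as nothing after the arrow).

  | cbccabcacbc => ccabcacbc => cbcacbc => cacbc => cac
  | aaccab => acab => ab
  | cbabb
  | ccc

acc->c; bbb->a; bc->; cab->b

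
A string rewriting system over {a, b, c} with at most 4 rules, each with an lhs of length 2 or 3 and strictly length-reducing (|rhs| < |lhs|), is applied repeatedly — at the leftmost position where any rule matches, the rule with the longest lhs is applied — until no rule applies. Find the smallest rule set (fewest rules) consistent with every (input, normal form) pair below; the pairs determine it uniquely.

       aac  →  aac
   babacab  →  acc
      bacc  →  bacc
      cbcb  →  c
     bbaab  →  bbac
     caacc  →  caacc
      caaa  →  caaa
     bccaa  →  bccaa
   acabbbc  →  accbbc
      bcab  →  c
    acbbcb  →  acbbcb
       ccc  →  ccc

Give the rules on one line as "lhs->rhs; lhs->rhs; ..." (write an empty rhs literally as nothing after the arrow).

  | aac
  | babacab => bcacab => acab => acc
  | bacc
  | cbcb => ab => c

ab->c; bca->a; cbc->a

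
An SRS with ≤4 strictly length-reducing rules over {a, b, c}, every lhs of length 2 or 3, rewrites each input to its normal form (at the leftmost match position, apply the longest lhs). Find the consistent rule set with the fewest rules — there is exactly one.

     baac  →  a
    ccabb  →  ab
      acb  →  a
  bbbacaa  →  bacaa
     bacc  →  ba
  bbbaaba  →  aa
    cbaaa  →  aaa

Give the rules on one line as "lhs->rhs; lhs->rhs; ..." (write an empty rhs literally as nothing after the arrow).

  | baac => acc => a
  | ccabb => abb => ab
  | acb => a
  | bbbacaa => bbacaa => bacaa

baa->ac; bb->b; cb->; cc->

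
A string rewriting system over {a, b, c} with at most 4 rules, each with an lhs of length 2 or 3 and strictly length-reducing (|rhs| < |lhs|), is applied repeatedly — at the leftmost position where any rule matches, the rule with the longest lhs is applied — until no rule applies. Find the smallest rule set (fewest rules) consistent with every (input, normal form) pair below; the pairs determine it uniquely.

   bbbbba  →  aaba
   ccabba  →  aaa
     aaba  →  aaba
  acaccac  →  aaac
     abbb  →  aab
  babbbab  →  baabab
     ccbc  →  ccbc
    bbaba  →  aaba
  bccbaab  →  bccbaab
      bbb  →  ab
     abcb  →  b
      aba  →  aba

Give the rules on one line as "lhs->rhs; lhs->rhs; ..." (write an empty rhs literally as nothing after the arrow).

abc->; bb->a; ca->a

  | bbbbba => abbba => aaba
  | ccabba => cabba => abba => aaa
  | aaba
  | acaccac => aaccac => aacac => aaac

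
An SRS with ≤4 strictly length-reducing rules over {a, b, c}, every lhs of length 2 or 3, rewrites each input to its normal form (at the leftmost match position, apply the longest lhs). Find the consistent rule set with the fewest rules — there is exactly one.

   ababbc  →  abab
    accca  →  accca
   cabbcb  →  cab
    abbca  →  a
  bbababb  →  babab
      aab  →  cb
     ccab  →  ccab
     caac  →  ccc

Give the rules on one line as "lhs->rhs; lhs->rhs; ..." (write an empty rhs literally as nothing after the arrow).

aa->c; bb->b; bc->b; bca->

  | ababbc => ababc => abab
  | accca
  | cabbcb => cabcb => cabb => cab
  | abbca => abca => a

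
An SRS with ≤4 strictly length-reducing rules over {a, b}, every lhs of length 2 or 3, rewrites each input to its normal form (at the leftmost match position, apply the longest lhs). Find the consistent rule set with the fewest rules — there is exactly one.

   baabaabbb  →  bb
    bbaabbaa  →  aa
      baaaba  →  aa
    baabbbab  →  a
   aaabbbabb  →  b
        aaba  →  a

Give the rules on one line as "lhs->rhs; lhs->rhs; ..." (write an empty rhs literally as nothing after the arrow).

aab->; ab->a; ba->a

  | baabaabbb => aabaabbb => aabbb => bb
  | bbaabbaa => baabbaa => aabbaa => baa => aa
  | baaaba => aaaba => aa
  | baabbbab => aabbbab => bbab => bab => ab => a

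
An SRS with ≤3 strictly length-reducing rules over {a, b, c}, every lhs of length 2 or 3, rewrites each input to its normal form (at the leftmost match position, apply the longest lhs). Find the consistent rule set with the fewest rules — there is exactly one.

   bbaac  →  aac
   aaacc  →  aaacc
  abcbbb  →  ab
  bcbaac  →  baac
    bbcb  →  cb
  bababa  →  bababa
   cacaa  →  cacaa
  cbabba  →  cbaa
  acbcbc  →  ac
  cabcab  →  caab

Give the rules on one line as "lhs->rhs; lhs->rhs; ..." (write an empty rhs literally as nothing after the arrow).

  | bbaac => aac
  | aaacc
  | abcbbb => abbb => ab
  | bcbaac => baac

bb->; bc->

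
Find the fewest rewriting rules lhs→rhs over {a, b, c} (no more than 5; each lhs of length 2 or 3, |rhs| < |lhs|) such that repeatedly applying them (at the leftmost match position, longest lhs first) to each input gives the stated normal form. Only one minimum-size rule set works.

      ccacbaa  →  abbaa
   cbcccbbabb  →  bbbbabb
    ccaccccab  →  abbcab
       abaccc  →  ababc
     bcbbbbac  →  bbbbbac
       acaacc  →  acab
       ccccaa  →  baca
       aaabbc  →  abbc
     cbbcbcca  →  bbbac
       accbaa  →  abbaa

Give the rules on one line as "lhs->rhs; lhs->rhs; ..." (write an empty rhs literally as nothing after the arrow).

aab->ab; cb->b; cc->b; cca->ac

  | ccacbaa => accbaa => abbaa
  | cbcccbbabb => bcccbbabb => bbcbbabb => bbbbabb
  | ccaccccab => acccccab => abcccab => abbcab
  | abaccc => ababc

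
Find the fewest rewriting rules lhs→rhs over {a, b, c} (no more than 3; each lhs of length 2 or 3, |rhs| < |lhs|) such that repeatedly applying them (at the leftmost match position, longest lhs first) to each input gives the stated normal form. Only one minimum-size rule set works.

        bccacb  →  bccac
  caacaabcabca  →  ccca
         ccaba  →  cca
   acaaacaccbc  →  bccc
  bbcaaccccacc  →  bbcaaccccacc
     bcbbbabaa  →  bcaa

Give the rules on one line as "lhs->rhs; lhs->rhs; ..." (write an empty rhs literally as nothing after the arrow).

ab->; aca->b; cb->c

  | bccacb => bccac
  | caacaabcabca => cababcabca => cabcabca => ccabca => ccca
  | ccaba => cca
  | acaaacaccbc => baacaccbc => babccbc => bccbc => bccc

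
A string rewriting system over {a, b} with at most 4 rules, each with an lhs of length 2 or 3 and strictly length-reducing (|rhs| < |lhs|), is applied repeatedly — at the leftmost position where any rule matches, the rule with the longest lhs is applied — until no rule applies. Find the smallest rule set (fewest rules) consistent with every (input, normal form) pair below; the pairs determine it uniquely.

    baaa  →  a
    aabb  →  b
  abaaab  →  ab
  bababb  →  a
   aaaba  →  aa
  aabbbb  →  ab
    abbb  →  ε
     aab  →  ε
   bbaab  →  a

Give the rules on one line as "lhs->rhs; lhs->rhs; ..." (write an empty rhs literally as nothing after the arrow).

aab->; ba->; baa->ab; bb->a

  | baaa => aba => a
  | aabb => b
  | abaaab => aabab => ab
  | bababb => babb => bb => a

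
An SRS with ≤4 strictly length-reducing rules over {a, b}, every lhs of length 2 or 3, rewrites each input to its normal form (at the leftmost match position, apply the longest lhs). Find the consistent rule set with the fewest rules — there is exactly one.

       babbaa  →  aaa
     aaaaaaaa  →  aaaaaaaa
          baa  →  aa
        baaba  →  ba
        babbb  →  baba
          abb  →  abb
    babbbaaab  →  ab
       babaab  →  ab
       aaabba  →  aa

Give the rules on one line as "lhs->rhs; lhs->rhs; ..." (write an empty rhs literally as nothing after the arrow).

  | babbaa => baaa => aaa
  | aaaaaaaa
  | baa => aa
  | baaba => aaba => ba

aab->b; baa->aa; bba->a; bbb->ba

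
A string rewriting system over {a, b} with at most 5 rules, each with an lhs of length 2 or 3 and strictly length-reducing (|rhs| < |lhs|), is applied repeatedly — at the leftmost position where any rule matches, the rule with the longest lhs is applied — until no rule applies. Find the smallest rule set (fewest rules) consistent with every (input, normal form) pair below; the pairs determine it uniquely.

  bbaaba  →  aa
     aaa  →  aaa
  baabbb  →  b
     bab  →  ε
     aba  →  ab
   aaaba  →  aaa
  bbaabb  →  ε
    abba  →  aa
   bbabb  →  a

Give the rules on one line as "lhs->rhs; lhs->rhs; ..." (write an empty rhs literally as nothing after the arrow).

  | bbaaba => aaba => baa => aa
  | aaa
  | baabbb => aabbb => babb => bbb => b
  | bab => bb => ε

aab->ba; ba->b; baa->aa; bb->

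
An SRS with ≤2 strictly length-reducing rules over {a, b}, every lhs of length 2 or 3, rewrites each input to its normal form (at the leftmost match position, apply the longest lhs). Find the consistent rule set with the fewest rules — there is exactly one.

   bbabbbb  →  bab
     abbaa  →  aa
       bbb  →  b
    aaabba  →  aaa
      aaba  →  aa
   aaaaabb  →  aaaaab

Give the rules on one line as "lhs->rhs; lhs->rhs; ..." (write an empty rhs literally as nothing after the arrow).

  | bbabbbb => babbbb => babbb => babb => bab
  | abbaa => abaa => aa
  | bbb => bb => b
  | aaabba => aaaba => aaa

aba->a; bb->b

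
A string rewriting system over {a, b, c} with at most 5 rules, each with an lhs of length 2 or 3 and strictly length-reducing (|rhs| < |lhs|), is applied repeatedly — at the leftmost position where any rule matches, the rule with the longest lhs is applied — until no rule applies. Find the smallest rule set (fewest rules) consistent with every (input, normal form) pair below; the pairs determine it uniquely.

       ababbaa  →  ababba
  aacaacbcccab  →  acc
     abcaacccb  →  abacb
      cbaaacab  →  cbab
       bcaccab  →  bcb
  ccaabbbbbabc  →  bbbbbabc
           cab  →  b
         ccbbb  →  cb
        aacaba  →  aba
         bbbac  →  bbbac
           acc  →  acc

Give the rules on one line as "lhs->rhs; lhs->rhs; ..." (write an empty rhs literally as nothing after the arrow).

aa->a; ca->; cbb->cc; ccc->c

  | ababbaa => ababba
  | aacaacbcccab => acaacbcccab => aacbcccab => acbcccab => acbcab => acbb => acc
  | abcaacccb => abacccb => abacb
  | cbaaacab => cbaacab => cbacab => cbab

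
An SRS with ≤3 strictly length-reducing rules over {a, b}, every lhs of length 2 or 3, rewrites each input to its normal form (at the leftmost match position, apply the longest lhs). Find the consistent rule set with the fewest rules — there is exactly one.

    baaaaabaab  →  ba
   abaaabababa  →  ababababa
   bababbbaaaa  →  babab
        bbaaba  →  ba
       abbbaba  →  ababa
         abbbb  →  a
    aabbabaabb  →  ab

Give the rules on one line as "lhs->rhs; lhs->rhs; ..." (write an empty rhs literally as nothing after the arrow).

  | baaaaabaab => baaabaab => babaab => babb => ba
  | abaaabababa => ababababa
  | bababbbaaaa => bababaaaa => bababaa => babab
  | bbaaba => aaba => ba

aa->; bb->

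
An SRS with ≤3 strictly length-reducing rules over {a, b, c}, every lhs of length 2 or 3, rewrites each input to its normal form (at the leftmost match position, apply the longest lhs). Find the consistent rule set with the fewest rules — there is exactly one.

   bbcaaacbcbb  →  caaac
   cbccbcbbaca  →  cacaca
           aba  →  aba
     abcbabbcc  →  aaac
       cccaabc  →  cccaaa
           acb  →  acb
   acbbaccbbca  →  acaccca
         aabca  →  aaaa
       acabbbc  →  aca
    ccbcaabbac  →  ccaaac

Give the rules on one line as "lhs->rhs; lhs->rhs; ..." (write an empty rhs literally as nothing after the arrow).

  | bbcaaacbcbb => caaacbcbb => caaacabb => caaac
  | cbccbcbbaca => cacbcbbaca => cacabbaca => cacaca
  | aba
  | abcbabbcc => aababbcc => aabcc => aaac

abb->; bb->; bc->a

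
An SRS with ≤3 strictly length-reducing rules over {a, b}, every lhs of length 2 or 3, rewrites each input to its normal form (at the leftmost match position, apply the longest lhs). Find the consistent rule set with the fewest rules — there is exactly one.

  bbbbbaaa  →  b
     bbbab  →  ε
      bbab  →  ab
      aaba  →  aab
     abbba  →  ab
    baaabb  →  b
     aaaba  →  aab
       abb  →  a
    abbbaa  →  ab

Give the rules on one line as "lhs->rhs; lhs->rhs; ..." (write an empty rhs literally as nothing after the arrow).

  | bbbbbaaa => bbbaaa => baaa => baa => ba => b
  | bbbab => bab => bb => ε
  | bbab => ab
  | aaba => aab

aaa->aa; ba->b; bb->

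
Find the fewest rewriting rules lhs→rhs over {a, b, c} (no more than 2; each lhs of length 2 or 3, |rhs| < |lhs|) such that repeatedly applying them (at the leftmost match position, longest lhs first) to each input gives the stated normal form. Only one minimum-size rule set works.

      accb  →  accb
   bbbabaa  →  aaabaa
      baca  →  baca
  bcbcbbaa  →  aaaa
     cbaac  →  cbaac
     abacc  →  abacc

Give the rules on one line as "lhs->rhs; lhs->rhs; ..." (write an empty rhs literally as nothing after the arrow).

bbb->aa; cbc->

  | accb
  | bbbabaa => aaabaa
  | baca
  | bcbcbbaa => bbbaa => aaaa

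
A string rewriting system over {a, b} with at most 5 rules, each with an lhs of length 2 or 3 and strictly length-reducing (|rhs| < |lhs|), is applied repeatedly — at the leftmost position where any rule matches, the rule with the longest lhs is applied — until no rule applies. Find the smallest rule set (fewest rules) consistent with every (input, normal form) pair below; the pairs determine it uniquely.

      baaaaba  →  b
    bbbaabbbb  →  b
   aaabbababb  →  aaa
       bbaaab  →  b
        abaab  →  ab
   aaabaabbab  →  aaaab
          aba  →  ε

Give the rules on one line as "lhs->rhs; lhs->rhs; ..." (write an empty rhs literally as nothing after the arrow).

aba->; abb->a; ba->b; bb->b

  | baaaaba => baaaba => baaba => baba => bba => ba => b
  | bbbaabbbb => bbaabbbb => baabbbb => babbbb => bbbbb => bbbb => bbb => bb => b
  | aaabbababb => aaaababb => aaabb => aaa
  | bbaaab => baaab => baab => bab => bb => b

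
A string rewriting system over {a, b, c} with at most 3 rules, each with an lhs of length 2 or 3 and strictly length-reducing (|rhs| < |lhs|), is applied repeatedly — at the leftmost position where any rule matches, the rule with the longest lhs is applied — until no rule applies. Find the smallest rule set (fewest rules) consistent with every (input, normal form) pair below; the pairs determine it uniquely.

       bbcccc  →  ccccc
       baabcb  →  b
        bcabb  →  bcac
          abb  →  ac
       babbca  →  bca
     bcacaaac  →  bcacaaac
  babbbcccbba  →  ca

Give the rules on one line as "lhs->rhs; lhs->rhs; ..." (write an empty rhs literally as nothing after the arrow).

ba->b; bb->c; cb->b

  | bbcccc => ccccc
  | baabcb => babcb => bbcb => ccb => cb => b
  | bcabb => bcac
  | abb => ac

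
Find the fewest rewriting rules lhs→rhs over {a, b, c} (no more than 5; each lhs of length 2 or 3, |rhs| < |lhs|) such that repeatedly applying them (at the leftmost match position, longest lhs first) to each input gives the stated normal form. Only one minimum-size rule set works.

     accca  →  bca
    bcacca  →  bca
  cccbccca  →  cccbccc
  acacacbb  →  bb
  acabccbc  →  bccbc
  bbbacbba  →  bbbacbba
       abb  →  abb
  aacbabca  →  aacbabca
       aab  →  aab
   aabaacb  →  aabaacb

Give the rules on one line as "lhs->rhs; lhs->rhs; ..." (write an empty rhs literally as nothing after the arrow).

aca->; acc->b; cac->; cca->cc

  | accca => bca
  | bcacca => bca
  | cccbccca => cccbccc
  | acacacbb => cacbb => bb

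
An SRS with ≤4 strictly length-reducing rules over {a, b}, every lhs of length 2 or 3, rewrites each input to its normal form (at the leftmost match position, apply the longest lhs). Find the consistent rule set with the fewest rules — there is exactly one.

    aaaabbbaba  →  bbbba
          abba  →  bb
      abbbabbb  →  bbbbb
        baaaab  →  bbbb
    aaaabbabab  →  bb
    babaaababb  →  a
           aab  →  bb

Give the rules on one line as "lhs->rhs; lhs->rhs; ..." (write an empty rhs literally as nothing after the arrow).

aa->b; ab->a; aba->bb; bab->

  | aaaabbbaba => baabbbaba => bbbbbaba => bbbba
  | abba => aba => bb
  | abbbabbb => abbabbb => ababbb => bbbbb
  | baaaab => bbaab => bbbb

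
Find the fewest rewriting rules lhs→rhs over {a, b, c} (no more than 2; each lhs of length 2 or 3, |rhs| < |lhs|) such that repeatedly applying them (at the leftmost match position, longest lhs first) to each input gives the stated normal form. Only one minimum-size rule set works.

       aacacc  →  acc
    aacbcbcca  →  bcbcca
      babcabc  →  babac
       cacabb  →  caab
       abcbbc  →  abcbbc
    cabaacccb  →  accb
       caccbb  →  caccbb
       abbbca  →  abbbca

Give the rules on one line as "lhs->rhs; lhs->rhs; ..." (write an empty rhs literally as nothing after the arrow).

  | aacacc => acc
  | aacbcbcca => bcbcca
  | babcabc => babac
  | cacabb => caab

aac->; cab->a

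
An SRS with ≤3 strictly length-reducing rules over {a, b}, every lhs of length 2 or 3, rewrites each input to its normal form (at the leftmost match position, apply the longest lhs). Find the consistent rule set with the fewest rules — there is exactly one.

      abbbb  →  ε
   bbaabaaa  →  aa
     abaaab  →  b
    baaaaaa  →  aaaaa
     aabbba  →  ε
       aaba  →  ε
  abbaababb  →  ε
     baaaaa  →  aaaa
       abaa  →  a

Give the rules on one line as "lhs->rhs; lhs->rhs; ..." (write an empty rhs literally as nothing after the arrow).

  | abbbb => bbbb => bb => ε
  | bbaabaaa => aabaaa => abaaa => baaa => aa
  | abaaab => baaab => aab => ab => b
  | baaaaaa => aaaaa

ab->b; ba->; bb->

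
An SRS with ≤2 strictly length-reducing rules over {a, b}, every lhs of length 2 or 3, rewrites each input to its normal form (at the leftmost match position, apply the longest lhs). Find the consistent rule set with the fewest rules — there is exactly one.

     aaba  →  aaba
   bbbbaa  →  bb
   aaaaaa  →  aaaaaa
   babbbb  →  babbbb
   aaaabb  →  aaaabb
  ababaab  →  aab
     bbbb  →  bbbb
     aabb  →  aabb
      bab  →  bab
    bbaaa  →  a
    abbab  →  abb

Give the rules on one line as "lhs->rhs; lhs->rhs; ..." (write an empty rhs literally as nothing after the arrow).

  | aaba
  | bbbbaa => bbba => bb
  | aaaaaa
  | babbbb

baa->a; bba->b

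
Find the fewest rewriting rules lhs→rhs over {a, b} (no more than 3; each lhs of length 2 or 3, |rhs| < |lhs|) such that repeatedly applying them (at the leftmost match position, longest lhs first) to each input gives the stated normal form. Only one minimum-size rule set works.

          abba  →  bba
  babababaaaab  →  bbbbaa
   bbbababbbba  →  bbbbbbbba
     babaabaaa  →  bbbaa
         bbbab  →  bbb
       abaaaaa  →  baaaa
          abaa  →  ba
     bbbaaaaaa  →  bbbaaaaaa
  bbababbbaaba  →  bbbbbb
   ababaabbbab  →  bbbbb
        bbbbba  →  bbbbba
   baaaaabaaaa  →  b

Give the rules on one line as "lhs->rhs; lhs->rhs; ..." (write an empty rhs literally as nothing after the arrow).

  | abba => bba
  | babababaaaab => bbbabaaaab => bbbbaaab => bbbbaa
  | bbbababbbba => bbbbbbbba
  | babaabaaa => bbabaaa => bbbaa

ab->; aba->b; abb->bb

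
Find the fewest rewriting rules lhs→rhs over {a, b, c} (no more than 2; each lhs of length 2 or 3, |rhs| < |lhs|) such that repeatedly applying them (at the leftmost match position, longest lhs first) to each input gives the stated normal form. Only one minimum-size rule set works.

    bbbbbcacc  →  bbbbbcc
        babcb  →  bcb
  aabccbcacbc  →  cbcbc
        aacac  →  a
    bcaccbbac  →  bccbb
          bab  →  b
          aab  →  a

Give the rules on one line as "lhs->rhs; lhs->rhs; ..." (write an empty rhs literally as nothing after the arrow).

ab->; ac->

  | bbbbbcacc => bbbbbcc
  | babcb => bcb
  | aabccbcacbc => accbcacbc => cbcacbc => cbcbc
  | aacac => aac => a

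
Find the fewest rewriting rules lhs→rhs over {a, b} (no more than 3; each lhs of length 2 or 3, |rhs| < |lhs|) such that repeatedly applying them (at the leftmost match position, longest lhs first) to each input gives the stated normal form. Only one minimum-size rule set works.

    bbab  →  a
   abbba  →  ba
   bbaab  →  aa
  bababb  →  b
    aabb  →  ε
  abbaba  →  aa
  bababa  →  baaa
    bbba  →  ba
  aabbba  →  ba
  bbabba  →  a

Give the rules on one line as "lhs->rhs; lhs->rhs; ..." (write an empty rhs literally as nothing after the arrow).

ab->a; abb->bb; bb->

  | bbab => ab => a
  | abbba => bbba => ba
  | bbaab => aab => aa
  | bababb => baabb => babb => bbb => b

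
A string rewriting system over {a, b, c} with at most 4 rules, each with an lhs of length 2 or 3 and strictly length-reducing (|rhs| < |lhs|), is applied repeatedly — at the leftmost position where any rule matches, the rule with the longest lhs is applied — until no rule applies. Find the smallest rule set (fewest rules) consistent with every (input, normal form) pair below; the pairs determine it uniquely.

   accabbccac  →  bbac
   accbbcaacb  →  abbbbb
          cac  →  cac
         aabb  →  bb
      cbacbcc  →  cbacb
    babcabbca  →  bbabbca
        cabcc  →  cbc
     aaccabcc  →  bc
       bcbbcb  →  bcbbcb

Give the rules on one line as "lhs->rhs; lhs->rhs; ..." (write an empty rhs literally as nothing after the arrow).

  | accabbccac => aabbccac => bbccac => bbac
  | accbbcaacb => abbbcaacb => abbbccb => abbbbb
  | cac
  | aabb => bb

aa->; abc->b; cc->; ccb->bb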